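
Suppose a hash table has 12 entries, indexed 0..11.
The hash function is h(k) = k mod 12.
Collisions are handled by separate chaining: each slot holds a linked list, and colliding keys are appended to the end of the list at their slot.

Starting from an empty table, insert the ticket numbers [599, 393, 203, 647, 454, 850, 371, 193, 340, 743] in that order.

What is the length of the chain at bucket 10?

2

Insert 599: h=11, bucket 11 empty → new chain.
Insert 393: h=9, bucket 9 empty → new chain.
Insert 203: h=11, bucket 11 nonempty → append to chain.
Insert 647: h=11, bucket 11 nonempty → append to chain.
Insert 454: h=10, bucket 10 empty → new chain.
Insert 850: h=10, bucket 10 nonempty → append to chain.
Insert 371: h=11, bucket 11 nonempty → append to chain.
Insert 193: h=1, bucket 1 empty → new chain.
Insert 340: h=4, bucket 4 empty → new chain.
Insert 743: h=11, bucket 11 nonempty → append to chain.
Final buckets:
0: ∅
1: 193
2: ∅
3: ∅
4: 340
5: ∅
6: ∅
7: ∅
8: ∅
9: 393
10: 454 -> 850
11: 599 -> 203 -> 647 -> 371 -> 743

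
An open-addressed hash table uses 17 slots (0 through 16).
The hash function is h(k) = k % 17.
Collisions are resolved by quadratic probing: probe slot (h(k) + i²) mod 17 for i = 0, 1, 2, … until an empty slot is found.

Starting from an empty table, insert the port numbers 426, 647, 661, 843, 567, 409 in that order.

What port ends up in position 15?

661

426 hashes to 1; slot 1 is free => place at 1.
647 hashes to 1; 1 taken => place at 2.
661 hashes to 15; slot 15 is free => place at 15.
843 hashes to 10; slot 10 is free => place at 10.
567 hashes to 6; slot 6 is free => place at 6.
409 hashes to 1; 1,2 taken => place at 5.
Table: [_, 426, 647, _, _, 409, 567, _, _, _, 843, _, _, _, _, 661, _]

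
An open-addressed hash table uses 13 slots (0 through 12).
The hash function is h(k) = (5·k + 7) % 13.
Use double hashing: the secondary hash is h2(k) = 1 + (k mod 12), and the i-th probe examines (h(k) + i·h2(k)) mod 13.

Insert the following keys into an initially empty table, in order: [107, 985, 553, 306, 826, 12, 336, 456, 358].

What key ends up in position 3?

107 hashes to 9; slot 9 is free -> place at 9.
985 hashes to 5; slot 5 is free -> place at 5.
553 hashes to 3; slot 3 is free -> place at 3.
306 hashes to 3, h2=7; 3 taken -> place at 10.
826 hashes to 3, h2=11; 3 taken -> place at 1.
12 hashes to 2; slot 2 is free -> place at 2.
336 hashes to 10, h2=1; 10 taken -> place at 11.
456 hashes to 12; slot 12 is free -> place at 12.
358 hashes to 3, h2=11; 3,1,12,10 taken -> place at 8.
Table: [∅, 826, 12, 553, ∅, 985, ∅, ∅, 358, 107, 306, 336, 456]

553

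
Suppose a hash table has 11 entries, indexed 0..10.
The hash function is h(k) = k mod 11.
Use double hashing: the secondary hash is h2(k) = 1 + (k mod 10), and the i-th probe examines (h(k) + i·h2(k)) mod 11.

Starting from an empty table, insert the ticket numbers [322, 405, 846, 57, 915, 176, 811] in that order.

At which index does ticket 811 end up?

Insert 322: h=3, slot 3 empty → index 3.
Insert 405: h=9, slot 9 empty → index 9.
Insert 846: h=10, slot 10 empty → index 10.
Insert 57: h=2, slot 2 empty → index 2.
Insert 915: h=2, h2=6, slot 2 occupied → index 8.
Insert 176: h=0, slot 0 empty → index 0.
Insert 811: h=8, h2=2, slots 8,10 occupied → index 1.
Table: [176, 811, 57, 322, ., ., ., ., 915, 405, 846]

1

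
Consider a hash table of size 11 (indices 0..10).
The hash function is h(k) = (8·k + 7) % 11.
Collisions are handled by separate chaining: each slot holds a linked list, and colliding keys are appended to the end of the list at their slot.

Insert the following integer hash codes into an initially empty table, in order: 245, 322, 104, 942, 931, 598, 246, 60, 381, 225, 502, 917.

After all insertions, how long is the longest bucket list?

4

Insert 245: h=9, bucket 9 empty -> new chain.
Insert 322: h=9, bucket 9 nonempty -> append to chain.
Insert 104: h=3, bucket 3 empty -> new chain.
Insert 942: h=8, bucket 8 empty -> new chain.
Insert 931: h=8, bucket 8 nonempty -> append to chain.
Insert 598: h=6, bucket 6 empty -> new chain.
Insert 246: h=6, bucket 6 nonempty -> append to chain.
Insert 60: h=3, bucket 3 nonempty -> append to chain.
Insert 381: h=8, bucket 8 nonempty -> append to chain.
Insert 225: h=3, bucket 3 nonempty -> append to chain.
Insert 502: h=8, bucket 8 nonempty -> append to chain.
Insert 917: h=6, bucket 6 nonempty -> append to chain.
Final buckets:
0: ∅
1: ∅
2: ∅
3: 104 -> 60 -> 225
4: ∅
5: ∅
6: 598 -> 246 -> 917
7: ∅
8: 942 -> 931 -> 381 -> 502
9: 245 -> 322
10: ∅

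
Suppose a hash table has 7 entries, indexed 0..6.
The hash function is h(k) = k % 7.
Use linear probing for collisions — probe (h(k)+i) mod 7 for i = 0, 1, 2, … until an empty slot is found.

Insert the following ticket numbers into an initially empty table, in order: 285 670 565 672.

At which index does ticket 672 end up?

285 hashes to 5; slot 5 is free -> place at 5.
670 hashes to 5; 5 taken -> place at 6.
565 hashes to 5; 5,6 taken -> place at 0.
672 hashes to 0; 0 taken -> place at 1.
Table: [565, 672, -, -, -, 285, 670]

1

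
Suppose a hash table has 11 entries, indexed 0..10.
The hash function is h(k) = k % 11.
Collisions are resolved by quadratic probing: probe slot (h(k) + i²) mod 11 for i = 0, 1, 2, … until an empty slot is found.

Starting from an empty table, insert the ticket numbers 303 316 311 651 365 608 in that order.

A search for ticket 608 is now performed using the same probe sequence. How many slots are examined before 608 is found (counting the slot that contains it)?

2

303 hashes to 6; slot 6 is free → place at 6.
316 hashes to 8; slot 8 is free → place at 8.
311 hashes to 3; slot 3 is free → place at 3.
651 hashes to 2; slot 2 is free → place at 2.
365 hashes to 2; 2,3,6 taken → place at 0.
608 hashes to 3; 3 taken → place at 4.
Table: [365, —, 651, 311, 608, —, 303, —, 316, —, —]
Lookup 608: h=3, probe 3,4 → found at 4.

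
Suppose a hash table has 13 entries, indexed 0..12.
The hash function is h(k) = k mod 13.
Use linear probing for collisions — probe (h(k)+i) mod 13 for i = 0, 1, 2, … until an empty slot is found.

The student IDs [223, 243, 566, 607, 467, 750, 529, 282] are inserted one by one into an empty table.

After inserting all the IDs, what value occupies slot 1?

282

223: h=2 => slot 2
243: h=9 => slot 9
566: h=7 => slot 7
607: h=9, probe 9,10 => slot 10
467: h=12 => slot 12
750: h=9, probe 9,10,11 => slot 11
529: h=9, probe 9,10,11,12,0 => slot 0
282: h=9, probe 9,10,11,12,0,1 => slot 1
Table: [529, 282, 223, _, _, _, _, 566, _, 243, 607, 750, 467]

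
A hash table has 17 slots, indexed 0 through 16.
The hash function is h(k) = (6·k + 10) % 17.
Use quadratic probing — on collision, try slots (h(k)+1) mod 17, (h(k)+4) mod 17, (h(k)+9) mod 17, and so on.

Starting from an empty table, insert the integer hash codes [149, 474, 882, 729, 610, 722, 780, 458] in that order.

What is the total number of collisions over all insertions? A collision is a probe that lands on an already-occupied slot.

149 hashes to 3; slot 3 is free -> place at 3.
474 hashes to 15; slot 15 is free -> place at 15.
882 hashes to 15; 15 taken -> place at 16.
729 hashes to 15; 15,16 taken -> place at 2.
610 hashes to 15; 15,16,2 taken -> place at 7.
722 hashes to 7; 7 taken -> place at 8.
780 hashes to 15; 15,16,2,7 taken -> place at 14.
458 hashes to 4; slot 4 is free -> place at 4.
Table: [., ., 729, 149, 458, ., ., 610, 722, ., ., ., ., ., 780, 474, 882]

11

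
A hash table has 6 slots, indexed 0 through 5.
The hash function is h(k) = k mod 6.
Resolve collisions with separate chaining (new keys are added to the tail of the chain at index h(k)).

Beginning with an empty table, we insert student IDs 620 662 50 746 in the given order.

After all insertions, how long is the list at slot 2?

620 → bucket 2
662 → bucket 2 (collision)
50 → bucket 2 (collision)
746 → bucket 2 (collision)
Final buckets:
0: -
1: -
2: 620 -> 662 -> 50 -> 746
3: -
4: -
5: -

4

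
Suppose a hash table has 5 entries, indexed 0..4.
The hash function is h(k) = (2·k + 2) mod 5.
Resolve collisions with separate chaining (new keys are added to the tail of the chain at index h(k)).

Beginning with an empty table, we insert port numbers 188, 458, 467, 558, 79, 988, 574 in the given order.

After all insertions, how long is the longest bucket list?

Insert 188: h=3, bucket 3 empty -> new chain.
Insert 458: h=3, bucket 3 nonempty -> append to chain.
Insert 467: h=1, bucket 1 empty -> new chain.
Insert 558: h=3, bucket 3 nonempty -> append to chain.
Insert 79: h=0, bucket 0 empty -> new chain.
Insert 988: h=3, bucket 3 nonempty -> append to chain.
Insert 574: h=0, bucket 0 nonempty -> append to chain.
Final buckets:
0: 79 -> 574
1: 467
2: .
3: 188 -> 458 -> 558 -> 988
4: .

4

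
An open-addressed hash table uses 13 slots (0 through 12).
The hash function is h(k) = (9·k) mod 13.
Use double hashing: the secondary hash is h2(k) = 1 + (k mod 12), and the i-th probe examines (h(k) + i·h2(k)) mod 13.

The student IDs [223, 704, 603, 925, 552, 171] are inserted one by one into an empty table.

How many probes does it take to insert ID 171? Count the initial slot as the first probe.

2

223 hashes to 5; slot 5 is free → place at 5.
704 hashes to 5, h2=9; 5 taken → place at 1.
603 hashes to 6; slot 6 is free → place at 6.
925 hashes to 5, h2=2; 5 taken → place at 7.
552 hashes to 2; slot 2 is free → place at 2.
171 hashes to 5, h2=4; 5 taken → place at 9.
Table: [-, 704, 552, -, -, 223, 603, 925, -, 171, -, -, -]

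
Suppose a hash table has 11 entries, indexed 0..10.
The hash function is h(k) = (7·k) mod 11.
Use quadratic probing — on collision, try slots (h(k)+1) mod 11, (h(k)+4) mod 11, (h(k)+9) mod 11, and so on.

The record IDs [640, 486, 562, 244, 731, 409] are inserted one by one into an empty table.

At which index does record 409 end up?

8

Insert 640: h=3, slot 3 empty -> index 3.
Insert 486: h=3, slot 3 occupied -> index 4.
Insert 562: h=7, slot 7 empty -> index 7.
Insert 244: h=3, slots 3,4,7 occupied -> index 1.
Insert 731: h=2, slot 2 empty -> index 2.
Insert 409: h=3, slots 3,4,7,1 occupied -> index 8.
Table: [_, 244, 731, 640, 486, _, _, 562, 409, _, _]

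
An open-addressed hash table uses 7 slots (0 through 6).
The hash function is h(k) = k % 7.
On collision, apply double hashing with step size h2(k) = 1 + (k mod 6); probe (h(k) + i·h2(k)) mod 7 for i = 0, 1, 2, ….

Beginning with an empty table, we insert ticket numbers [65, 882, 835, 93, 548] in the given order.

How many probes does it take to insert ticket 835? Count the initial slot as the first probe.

2

65: h=2 → slot 2
882: h=0 → slot 0
835: h=2, h2=2, probe 2,4 → slot 4
93: h=2, h2=4, probe 2,6 → slot 6
548: h=2, h2=3, probe 2,5 → slot 5
Table: [882, ., 65, ., 835, 548, 93]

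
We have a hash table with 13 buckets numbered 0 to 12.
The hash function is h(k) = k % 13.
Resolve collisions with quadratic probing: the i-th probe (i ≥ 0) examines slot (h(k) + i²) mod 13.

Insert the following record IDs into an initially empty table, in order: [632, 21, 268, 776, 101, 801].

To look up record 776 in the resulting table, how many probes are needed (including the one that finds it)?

2

Insert 632: h=8, slot 8 empty => index 8.
Insert 21: h=8, slot 8 occupied => index 9.
Insert 268: h=8, slots 8,9 occupied => index 12.
Insert 776: h=9, slot 9 occupied => index 10.
Insert 101: h=10, slot 10 occupied => index 11.
Insert 801: h=8, slots 8,9,12 occupied => index 4.
Table: [., ., ., ., 801, ., ., ., 632, 21, 776, 101, 268]
Lookup 776: h=9, probe 9,10 → found at 10.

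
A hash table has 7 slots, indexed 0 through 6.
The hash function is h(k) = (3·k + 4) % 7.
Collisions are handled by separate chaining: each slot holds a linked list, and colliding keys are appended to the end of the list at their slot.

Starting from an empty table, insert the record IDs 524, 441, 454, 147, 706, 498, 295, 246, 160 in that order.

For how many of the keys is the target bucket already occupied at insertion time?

6

524 → bucket 1
441 → bucket 4
454 → bucket 1 (collision)
147 → bucket 4 (collision)
706 → bucket 1 (collision)
498 → bucket 0
295 → bucket 0 (collision)
246 → bucket 0 (collision)
160 → bucket 1 (collision)
Final buckets:
0: 498 -> 295 -> 246
1: 524 -> 454 -> 706 -> 160
2: -
3: -
4: 441 -> 147
5: -
6: -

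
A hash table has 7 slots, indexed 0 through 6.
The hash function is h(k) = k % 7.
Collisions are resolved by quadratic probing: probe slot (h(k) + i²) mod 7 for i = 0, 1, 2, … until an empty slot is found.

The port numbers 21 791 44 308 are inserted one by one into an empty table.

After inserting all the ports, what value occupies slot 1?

791

21: h=0 => slot 0
791: h=0, probe 0,1 => slot 1
44: h=2 => slot 2
308: h=0, probe 0,1,4 => slot 4
Table: [21, 791, 44, -, 308, -, -]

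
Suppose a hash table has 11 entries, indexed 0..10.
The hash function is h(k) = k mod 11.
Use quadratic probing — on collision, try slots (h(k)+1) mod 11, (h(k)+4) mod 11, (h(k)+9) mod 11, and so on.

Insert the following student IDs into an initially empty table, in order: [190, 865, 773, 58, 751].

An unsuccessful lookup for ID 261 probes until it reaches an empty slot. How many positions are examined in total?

2

190 hashes to 3; slot 3 is free -> place at 3.
865 hashes to 7; slot 7 is free -> place at 7.
773 hashes to 3; 3 taken -> place at 4.
58 hashes to 3; 3,4,7 taken -> place at 1.
751 hashes to 3; 3,4,7,1 taken -> place at 8.
Table: [_, 58, _, 190, 773, _, _, 865, 751, _, _]
Lookup 261: h=8, probe 8,9 → slot 9 empty, not found.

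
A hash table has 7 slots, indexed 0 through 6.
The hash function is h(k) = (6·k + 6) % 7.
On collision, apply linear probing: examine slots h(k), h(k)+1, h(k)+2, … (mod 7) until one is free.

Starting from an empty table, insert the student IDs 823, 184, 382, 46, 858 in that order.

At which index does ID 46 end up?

823: h=2 → slot 2
184: h=4 → slot 4
382: h=2, probe 2,3 → slot 3
46: h=2, probe 2,3,4,5 → slot 5
858: h=2, probe 2,3,4,5,6 → slot 6
Table: [., ., 823, 382, 184, 46, 858]

5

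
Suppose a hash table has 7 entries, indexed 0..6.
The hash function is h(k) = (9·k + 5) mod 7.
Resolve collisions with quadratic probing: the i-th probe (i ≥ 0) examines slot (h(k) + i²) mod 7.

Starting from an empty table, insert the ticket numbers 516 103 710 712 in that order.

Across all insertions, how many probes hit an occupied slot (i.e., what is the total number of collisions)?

3

516 hashes to 1; slot 1 is free => place at 1.
103 hashes to 1; 1 taken => place at 2.
710 hashes to 4; slot 4 is free => place at 4.
712 hashes to 1; 1,2 taken => place at 5.
Table: [—, 516, 103, —, 710, 712, —]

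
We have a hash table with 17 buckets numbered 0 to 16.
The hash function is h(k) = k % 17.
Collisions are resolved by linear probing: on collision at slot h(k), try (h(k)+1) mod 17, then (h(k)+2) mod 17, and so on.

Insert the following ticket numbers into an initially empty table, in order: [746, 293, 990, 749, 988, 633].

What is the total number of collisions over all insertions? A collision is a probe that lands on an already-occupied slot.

Insert 746: h=15, slot 15 empty → index 15.
Insert 293: h=4, slot 4 empty → index 4.
Insert 990: h=4, slot 4 occupied → index 5.
Insert 749: h=1, slot 1 empty → index 1.
Insert 988: h=2, slot 2 empty → index 2.
Insert 633: h=4, slots 4,5 occupied → index 6.
Table: [_, 749, 988, _, 293, 990, 633, _, _, _, _, _, _, _, _, 746, _]

3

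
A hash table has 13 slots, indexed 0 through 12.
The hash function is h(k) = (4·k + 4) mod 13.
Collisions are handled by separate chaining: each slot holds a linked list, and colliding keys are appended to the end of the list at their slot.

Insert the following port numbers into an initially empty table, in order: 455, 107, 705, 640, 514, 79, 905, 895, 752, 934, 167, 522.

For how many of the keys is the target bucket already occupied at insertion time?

455 -> bucket 4
107 -> bucket 3
705 -> bucket 3 (collision)
640 -> bucket 3 (collision)
514 -> bucket 6
79 -> bucket 8
905 -> bucket 10
895 -> bucket 9
752 -> bucket 9 (collision)
934 -> bucket 9 (collision)
167 -> bucket 9 (collision)
522 -> bucket 12
Final buckets:
0: ∅
1: ∅
2: ∅
3: 107 -> 705 -> 640
4: 455
5: ∅
6: 514
7: ∅
8: 79
9: 895 -> 752 -> 934 -> 167
10: 905
11: ∅
12: 522

5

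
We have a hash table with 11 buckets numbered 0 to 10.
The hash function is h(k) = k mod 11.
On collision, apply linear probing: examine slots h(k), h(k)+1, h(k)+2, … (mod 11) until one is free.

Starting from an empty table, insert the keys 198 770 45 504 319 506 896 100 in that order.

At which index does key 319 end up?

198 hashes to 0; slot 0 is free => place at 0.
770 hashes to 0; 0 taken => place at 1.
45 hashes to 1; 1 taken => place at 2.
504 hashes to 9; slot 9 is free => place at 9.
319 hashes to 0; 0,1,2 taken => place at 3.
506 hashes to 0; 0,1,2,3 taken => place at 4.
896 hashes to 5; slot 5 is free => place at 5.
100 hashes to 1; 1,2,3,4,5 taken => place at 6.
Table: [198, 770, 45, 319, 506, 896, 100, ∅, ∅, 504, ∅]

3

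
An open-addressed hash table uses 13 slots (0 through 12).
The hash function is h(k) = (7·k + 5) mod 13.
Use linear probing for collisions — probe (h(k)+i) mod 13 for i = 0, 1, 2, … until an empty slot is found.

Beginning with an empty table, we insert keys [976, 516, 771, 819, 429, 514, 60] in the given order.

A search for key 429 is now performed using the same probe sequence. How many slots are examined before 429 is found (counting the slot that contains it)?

2

Insert 976: h=12, slot 12 empty → index 12.
Insert 516: h=3, slot 3 empty → index 3.
Insert 771: h=7, slot 7 empty → index 7.
Insert 819: h=5, slot 5 empty → index 5.
Insert 429: h=5, slot 5 occupied → index 6.
Insert 514: h=2, slot 2 empty → index 2.
Insert 60: h=9, slot 9 empty → index 9.
Table: [., ., 514, 516, ., 819, 429, 771, ., 60, ., ., 976]
Lookup 429: h=5, probe 5,6 → found at 6.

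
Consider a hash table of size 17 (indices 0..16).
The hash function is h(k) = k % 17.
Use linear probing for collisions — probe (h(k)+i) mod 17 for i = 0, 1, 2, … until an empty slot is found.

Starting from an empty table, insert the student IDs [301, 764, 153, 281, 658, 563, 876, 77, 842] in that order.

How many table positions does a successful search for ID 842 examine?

6

Insert 301: h=12, slot 12 empty → index 12.
Insert 764: h=16, slot 16 empty → index 16.
Insert 153: h=0, slot 0 empty → index 0.
Insert 281: h=9, slot 9 empty → index 9.
Insert 658: h=12, slot 12 occupied → index 13.
Insert 563: h=2, slot 2 empty → index 2.
Insert 876: h=9, slot 9 occupied → index 10.
Insert 77: h=9, slots 9,10 occupied → index 11.
Insert 842: h=9, slots 9,10,11,12,13 occupied → index 14.
Table: [153, ∅, 563, ∅, ∅, ∅, ∅, ∅, ∅, 281, 876, 77, 301, 658, 842, ∅, 764]
Lookup 842: h=9, probe 9,10,11,12,13,14 → found at 14.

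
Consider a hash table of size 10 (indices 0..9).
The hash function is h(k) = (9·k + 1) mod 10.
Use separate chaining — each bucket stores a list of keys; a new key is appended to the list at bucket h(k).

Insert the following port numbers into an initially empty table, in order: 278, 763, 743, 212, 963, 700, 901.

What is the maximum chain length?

278 → bucket 3
763 → bucket 8
743 → bucket 8 (collision)
212 → bucket 9
963 → bucket 8 (collision)
700 → bucket 1
901 → bucket 0
Final buckets:
0: 901
1: 700
2: —
3: 278
4: —
5: —
6: —
7: —
8: 763 -> 743 -> 963
9: 212

3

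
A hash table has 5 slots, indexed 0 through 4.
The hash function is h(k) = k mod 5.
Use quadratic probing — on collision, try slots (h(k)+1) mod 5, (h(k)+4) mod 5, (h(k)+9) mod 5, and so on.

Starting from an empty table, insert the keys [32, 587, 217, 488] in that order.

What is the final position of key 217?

Insert 32: h=2, slot 2 empty => index 2.
Insert 587: h=2, slot 2 occupied => index 3.
Insert 217: h=2, slots 2,3 occupied => index 1.
Insert 488: h=3, slot 3 occupied => index 4.
Table: [_, 217, 32, 587, 488]

1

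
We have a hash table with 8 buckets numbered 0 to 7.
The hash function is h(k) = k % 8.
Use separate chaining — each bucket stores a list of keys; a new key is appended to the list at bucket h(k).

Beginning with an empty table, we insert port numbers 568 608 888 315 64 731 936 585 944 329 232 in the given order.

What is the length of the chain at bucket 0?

7

568 → bucket 0
608 → bucket 0 (collision)
888 → bucket 0 (collision)
315 → bucket 3
64 → bucket 0 (collision)
731 → bucket 3 (collision)
936 → bucket 0 (collision)
585 → bucket 1
944 → bucket 0 (collision)
329 → bucket 1 (collision)
232 → bucket 0 (collision)
Final buckets:
0: 568 -> 608 -> 888 -> 64 -> 936 -> 944 -> 232
1: 585 -> 329
2: —
3: 315 -> 731
4: —
5: —
6: —
7: —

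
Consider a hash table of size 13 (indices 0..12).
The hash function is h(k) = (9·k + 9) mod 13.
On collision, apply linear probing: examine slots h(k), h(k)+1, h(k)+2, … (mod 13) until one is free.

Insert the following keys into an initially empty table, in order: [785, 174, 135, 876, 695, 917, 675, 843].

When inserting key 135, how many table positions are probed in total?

Insert 785: h=2, slot 2 empty → index 2.
Insert 174: h=2, slot 2 occupied → index 3.
Insert 135: h=2, slots 2,3 occupied → index 4.
Insert 876: h=2, slots 2,3,4 occupied → index 5.
Insert 695: h=11, slot 11 empty → index 11.
Insert 917: h=7, slot 7 empty → index 7.
Insert 675: h=0, slot 0 empty → index 0.
Insert 843: h=4, slots 4,5 occupied → index 6.
Table: [675, ., 785, 174, 135, 876, 843, 917, ., ., ., 695, .]

3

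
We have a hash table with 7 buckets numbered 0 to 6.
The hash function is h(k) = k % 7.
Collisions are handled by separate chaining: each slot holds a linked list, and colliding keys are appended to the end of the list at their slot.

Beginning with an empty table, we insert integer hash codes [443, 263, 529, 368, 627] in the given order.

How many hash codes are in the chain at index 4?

443 → bucket 2
263 → bucket 4
529 → bucket 4 (collision)
368 → bucket 4 (collision)
627 → bucket 4 (collision)
Final buckets:
0: .
1: .
2: 443
3: .
4: 263 -> 529 -> 368 -> 627
5: .
6: .

4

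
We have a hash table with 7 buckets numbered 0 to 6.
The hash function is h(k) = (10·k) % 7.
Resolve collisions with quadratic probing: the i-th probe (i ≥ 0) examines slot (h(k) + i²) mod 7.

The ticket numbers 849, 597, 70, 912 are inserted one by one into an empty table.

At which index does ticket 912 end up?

3

849 hashes to 6; slot 6 is free -> place at 6.
597 hashes to 6; 6 taken -> place at 0.
70 hashes to 0; 0 taken -> place at 1.
912 hashes to 6; 6,0 taken -> place at 3.
Table: [597, 70, —, 912, —, —, 849]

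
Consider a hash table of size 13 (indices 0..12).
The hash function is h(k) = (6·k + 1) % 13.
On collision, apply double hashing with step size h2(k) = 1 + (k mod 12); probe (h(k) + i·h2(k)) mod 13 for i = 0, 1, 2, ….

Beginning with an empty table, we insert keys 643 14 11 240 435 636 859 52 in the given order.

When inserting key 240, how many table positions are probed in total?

643: h=11 → slot 11
14: h=7 → slot 7
11: h=2 → slot 2
240: h=11, h2=1, probe 11,12 → slot 12
435: h=11, h2=4, probe 11,2,6 → slot 6
636: h=8 → slot 8
859: h=7, h2=8, probe 7,2,10 → slot 10
52: h=1 → slot 1
Table: [., 52, 11, ., ., ., 435, 14, 636, ., 859, 643, 240]

2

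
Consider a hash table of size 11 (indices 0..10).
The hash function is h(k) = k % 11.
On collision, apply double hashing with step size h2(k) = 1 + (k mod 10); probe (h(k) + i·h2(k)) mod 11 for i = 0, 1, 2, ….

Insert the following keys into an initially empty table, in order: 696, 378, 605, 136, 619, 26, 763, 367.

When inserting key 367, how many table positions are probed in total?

Insert 696: h=3, slot 3 empty -> index 3.
Insert 378: h=4, slot 4 empty -> index 4.
Insert 605: h=0, slot 0 empty -> index 0.
Insert 136: h=4, h2=7, slots 4,0 occupied -> index 7.
Insert 619: h=3, h2=10, slot 3 occupied -> index 2.
Insert 26: h=4, h2=7, slots 4,0,7,3 occupied -> index 10.
Insert 763: h=4, h2=4, slot 4 occupied -> index 8.
Insert 367: h=4, h2=8, slot 4 occupied -> index 1.
Table: [605, 367, 619, 696, 378, _, _, 136, 763, _, 26]

2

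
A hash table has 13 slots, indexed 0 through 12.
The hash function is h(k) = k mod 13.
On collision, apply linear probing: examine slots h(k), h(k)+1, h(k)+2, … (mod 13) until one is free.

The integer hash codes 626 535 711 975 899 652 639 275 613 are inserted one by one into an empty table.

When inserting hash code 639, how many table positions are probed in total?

5

Insert 626: h=2, slot 2 empty -> index 2.
Insert 535: h=2, slot 2 occupied -> index 3.
Insert 711: h=9, slot 9 empty -> index 9.
Insert 975: h=0, slot 0 empty -> index 0.
Insert 899: h=2, slots 2,3 occupied -> index 4.
Insert 652: h=2, slots 2,3,4 occupied -> index 5.
Insert 639: h=2, slots 2,3,4,5 occupied -> index 6.
Insert 275: h=2, slots 2,3,4,5,6 occupied -> index 7.
Insert 613: h=2, slots 2,3,4,5,6,7 occupied -> index 8.
Table: [975, -, 626, 535, 899, 652, 639, 275, 613, 711, -, -, -]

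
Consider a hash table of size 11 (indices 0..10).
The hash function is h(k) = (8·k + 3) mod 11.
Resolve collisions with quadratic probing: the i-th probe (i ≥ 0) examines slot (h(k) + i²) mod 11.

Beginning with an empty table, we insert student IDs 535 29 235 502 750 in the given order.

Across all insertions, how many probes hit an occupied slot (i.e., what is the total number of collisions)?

Insert 535: h=4, slot 4 empty -> index 4.
Insert 29: h=4, slot 4 occupied -> index 5.
Insert 235: h=2, slot 2 empty -> index 2.
Insert 502: h=4, slots 4,5 occupied -> index 8.
Insert 750: h=8, slot 8 occupied -> index 9.
Table: [—, —, 235, —, 535, 29, —, —, 502, 750, —]

4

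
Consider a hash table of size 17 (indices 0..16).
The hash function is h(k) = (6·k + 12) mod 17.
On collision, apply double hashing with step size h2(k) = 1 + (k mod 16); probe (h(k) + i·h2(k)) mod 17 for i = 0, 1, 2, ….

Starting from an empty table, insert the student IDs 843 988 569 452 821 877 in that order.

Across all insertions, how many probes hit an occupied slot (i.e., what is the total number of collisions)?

843 hashes to 4; slot 4 is free → place at 4.
988 hashes to 7; slot 7 is free → place at 7.
569 hashes to 9; slot 9 is free → place at 9.
452 hashes to 4, h2=5; 4,9 taken → place at 14.
821 hashes to 8; slot 8 is free → place at 8.
877 hashes to 4, h2=14; 4 taken → place at 1.
Table: [., 877, ., ., 843, ., ., 988, 821, 569, ., ., ., ., 452, ., .]

3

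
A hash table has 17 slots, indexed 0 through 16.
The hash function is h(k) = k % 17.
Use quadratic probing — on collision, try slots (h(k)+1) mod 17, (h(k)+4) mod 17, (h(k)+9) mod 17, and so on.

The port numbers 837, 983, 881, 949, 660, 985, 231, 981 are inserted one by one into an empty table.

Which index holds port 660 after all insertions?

Insert 837: h=4, slot 4 empty -> index 4.
Insert 983: h=14, slot 14 empty -> index 14.
Insert 881: h=14, slot 14 occupied -> index 15.
Insert 949: h=14, slots 14,15 occupied -> index 1.
Insert 660: h=14, slots 14,15,1 occupied -> index 6.
Insert 985: h=16, slot 16 empty -> index 16.
Insert 231: h=10, slot 10 empty -> index 10.
Insert 981: h=12, slot 12 empty -> index 12.
Table: [_, 949, _, _, 837, _, 660, _, _, _, 231, _, 981, _, 983, 881, 985]

6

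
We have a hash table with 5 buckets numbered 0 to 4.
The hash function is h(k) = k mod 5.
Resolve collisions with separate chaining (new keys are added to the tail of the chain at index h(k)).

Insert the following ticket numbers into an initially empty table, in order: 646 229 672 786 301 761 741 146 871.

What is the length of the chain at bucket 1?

7

646 → bucket 1
229 → bucket 4
672 → bucket 2
786 → bucket 1 (collision)
301 → bucket 1 (collision)
761 → bucket 1 (collision)
741 → bucket 1 (collision)
146 → bucket 1 (collision)
871 → bucket 1 (collision)
Final buckets:
0: _
1: 646 -> 786 -> 301 -> 761 -> 741 -> 146 -> 871
2: 672
3: _
4: 229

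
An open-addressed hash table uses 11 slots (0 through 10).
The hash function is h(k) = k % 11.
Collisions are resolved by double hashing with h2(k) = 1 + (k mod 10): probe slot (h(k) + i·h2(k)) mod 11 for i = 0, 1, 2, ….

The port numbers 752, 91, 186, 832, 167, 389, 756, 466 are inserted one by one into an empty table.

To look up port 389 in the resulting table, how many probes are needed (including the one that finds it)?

4

Insert 752: h=4, slot 4 empty => index 4.
Insert 91: h=3, slot 3 empty => index 3.
Insert 186: h=10, slot 10 empty => index 10.
Insert 832: h=7, slot 7 empty => index 7.
Insert 167: h=2, slot 2 empty => index 2.
Insert 389: h=4, h2=10, slots 4,3,2 occupied => index 1.
Insert 756: h=8, slot 8 empty => index 8.
Insert 466: h=4, h2=7, slot 4 occupied => index 0.
Table: [466, 389, 167, 91, 752, ., ., 832, 756, ., 186]
Lookup 389: h=4, h2=10, probe 4,3,2,1 → found at 1.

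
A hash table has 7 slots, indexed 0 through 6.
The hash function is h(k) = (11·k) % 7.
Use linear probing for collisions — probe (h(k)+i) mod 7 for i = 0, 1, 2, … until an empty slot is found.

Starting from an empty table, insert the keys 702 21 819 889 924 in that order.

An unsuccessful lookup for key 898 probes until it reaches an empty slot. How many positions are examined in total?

5

Insert 702: h=1, slot 1 empty -> index 1.
Insert 21: h=0, slot 0 empty -> index 0.
Insert 819: h=0, slots 0,1 occupied -> index 2.
Insert 889: h=0, slots 0,1,2 occupied -> index 3.
Insert 924: h=0, slots 0,1,2,3 occupied -> index 4.
Table: [21, 702, 819, 889, 924, -, -]
Lookup 898: h=1, probe 1,2,3,4,5 → slot 5 empty, not found.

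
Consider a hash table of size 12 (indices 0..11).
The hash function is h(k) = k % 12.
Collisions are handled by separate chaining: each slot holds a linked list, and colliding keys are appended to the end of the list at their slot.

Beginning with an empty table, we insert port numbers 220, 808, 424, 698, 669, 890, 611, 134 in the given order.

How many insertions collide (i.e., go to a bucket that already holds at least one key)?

4

Insert 220: h=4, bucket 4 empty -> new chain.
Insert 808: h=4, bucket 4 nonempty -> append to chain.
Insert 424: h=4, bucket 4 nonempty -> append to chain.
Insert 698: h=2, bucket 2 empty -> new chain.
Insert 669: h=9, bucket 9 empty -> new chain.
Insert 890: h=2, bucket 2 nonempty -> append to chain.
Insert 611: h=11, bucket 11 empty -> new chain.
Insert 134: h=2, bucket 2 nonempty -> append to chain.
Final buckets:
0: .
1: .
2: 698 -> 890 -> 134
3: .
4: 220 -> 808 -> 424
5: .
6: .
7: .
8: .
9: 669
10: .
11: 611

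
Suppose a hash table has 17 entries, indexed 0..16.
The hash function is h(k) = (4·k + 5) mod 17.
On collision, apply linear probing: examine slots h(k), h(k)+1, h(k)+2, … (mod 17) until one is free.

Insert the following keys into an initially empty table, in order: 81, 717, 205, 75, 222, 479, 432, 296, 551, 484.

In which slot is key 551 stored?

81 hashes to 6; slot 6 is free → place at 6.
717 hashes to 0; slot 0 is free → place at 0.
205 hashes to 9; slot 9 is free → place at 9.
75 hashes to 16; slot 16 is free → place at 16.
222 hashes to 9; 9 taken → place at 10.
479 hashes to 0; 0 taken → place at 1.
432 hashes to 16; 16,0,1 taken → place at 2.
296 hashes to 16; 16,0,1,2 taken → place at 3.
551 hashes to 16; 16,0,1,2,3 taken → place at 4.
484 hashes to 3; 3,4 taken → place at 5.
Table: [717, 479, 432, 296, 551, 484, 81, _, _, 205, 222, _, _, _, _, _, 75]

4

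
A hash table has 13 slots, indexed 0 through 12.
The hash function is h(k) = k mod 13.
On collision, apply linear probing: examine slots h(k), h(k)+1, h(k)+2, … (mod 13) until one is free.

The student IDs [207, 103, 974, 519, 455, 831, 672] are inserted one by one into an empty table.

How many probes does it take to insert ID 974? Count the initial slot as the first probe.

207: h=12 → slot 12
103: h=12, probe 12,0 → slot 0
974: h=12, probe 12,0,1 → slot 1
519: h=12, probe 12,0,1,2 → slot 2
455: h=0, probe 0,1,2,3 → slot 3
831: h=12, probe 12,0,1,2,3,4 → slot 4
672: h=9 → slot 9
Table: [103, 974, 519, 455, 831, —, —, —, —, 672, —, —, 207]

3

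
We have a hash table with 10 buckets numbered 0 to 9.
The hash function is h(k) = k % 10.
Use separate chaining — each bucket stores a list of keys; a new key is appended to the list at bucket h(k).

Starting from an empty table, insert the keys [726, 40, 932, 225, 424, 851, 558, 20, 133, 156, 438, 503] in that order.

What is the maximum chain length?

726 -> bucket 6
40 -> bucket 0
932 -> bucket 2
225 -> bucket 5
424 -> bucket 4
851 -> bucket 1
558 -> bucket 8
20 -> bucket 0 (collision)
133 -> bucket 3
156 -> bucket 6 (collision)
438 -> bucket 8 (collision)
503 -> bucket 3 (collision)
Final buckets:
0: 40 -> 20
1: 851
2: 932
3: 133 -> 503
4: 424
5: 225
6: 726 -> 156
7: -
8: 558 -> 438
9: -

2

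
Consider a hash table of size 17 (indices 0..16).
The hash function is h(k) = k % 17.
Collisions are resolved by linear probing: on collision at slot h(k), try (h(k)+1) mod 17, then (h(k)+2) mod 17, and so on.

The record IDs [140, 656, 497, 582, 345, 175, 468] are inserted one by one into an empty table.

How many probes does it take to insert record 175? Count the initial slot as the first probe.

4

Insert 140: h=4, slot 4 empty -> index 4.
Insert 656: h=10, slot 10 empty -> index 10.
Insert 497: h=4, slot 4 occupied -> index 5.
Insert 582: h=4, slots 4,5 occupied -> index 6.
Insert 345: h=5, slots 5,6 occupied -> index 7.
Insert 175: h=5, slots 5,6,7 occupied -> index 8.
Insert 468: h=9, slot 9 empty -> index 9.
Table: [_, _, _, _, 140, 497, 582, 345, 175, 468, 656, _, _, _, _, _, _]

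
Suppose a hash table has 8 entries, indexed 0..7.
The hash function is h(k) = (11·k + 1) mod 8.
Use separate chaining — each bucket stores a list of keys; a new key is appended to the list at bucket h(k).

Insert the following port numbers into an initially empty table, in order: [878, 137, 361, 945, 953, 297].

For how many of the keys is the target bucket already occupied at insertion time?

Insert 878: h=3, bucket 3 empty -> new chain.
Insert 137: h=4, bucket 4 empty -> new chain.
Insert 361: h=4, bucket 4 nonempty -> append to chain.
Insert 945: h=4, bucket 4 nonempty -> append to chain.
Insert 953: h=4, bucket 4 nonempty -> append to chain.
Insert 297: h=4, bucket 4 nonempty -> append to chain.
Final buckets:
0: —
1: —
2: —
3: 878
4: 137 -> 361 -> 945 -> 953 -> 297
5: —
6: —
7: —

4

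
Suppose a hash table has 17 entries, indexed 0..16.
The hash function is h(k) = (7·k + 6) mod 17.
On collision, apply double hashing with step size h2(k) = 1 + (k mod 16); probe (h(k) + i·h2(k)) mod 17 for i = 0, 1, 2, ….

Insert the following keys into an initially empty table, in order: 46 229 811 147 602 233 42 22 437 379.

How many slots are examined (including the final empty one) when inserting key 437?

4

46: h=5 -> slot 5
229: h=11 -> slot 11
811: h=5, h2=12, probe 5,0 -> slot 0
147: h=15 -> slot 15
602: h=4 -> slot 4
233: h=5, h2=10, probe 5,15,8 -> slot 8
42: h=11, h2=11, probe 11,5,16 -> slot 16
22: h=7 -> slot 7
437: h=5, h2=6, probe 5,11,0,6 -> slot 6
379: h=7, h2=12, probe 7,2 -> slot 2
Table: [811, ∅, 379, ∅, 602, 46, 437, 22, 233, ∅, ∅, 229, ∅, ∅, ∅, 147, 42]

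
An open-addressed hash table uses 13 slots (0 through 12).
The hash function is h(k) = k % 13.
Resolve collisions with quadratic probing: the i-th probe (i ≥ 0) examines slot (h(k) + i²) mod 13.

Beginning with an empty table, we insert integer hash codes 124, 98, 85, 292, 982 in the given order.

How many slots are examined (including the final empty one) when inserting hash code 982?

4

124: h=7 => slot 7
98: h=7, probe 7,8 => slot 8
85: h=7, probe 7,8,11 => slot 11
292: h=6 => slot 6
982: h=7, probe 7,8,11,3 => slot 3
Table: [—, —, —, 982, —, —, 292, 124, 98, —, —, 85, —]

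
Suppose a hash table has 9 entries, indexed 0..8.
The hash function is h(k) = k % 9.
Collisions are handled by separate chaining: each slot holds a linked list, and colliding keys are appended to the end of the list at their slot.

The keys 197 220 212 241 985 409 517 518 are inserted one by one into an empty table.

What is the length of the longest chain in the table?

197 -> bucket 8
220 -> bucket 4
212 -> bucket 5
241 -> bucket 7
985 -> bucket 4 (collision)
409 -> bucket 4 (collision)
517 -> bucket 4 (collision)
518 -> bucket 5 (collision)
Final buckets:
0: .
1: .
2: .
3: .
4: 220 -> 985 -> 409 -> 517
5: 212 -> 518
6: .
7: 241
8: 197

4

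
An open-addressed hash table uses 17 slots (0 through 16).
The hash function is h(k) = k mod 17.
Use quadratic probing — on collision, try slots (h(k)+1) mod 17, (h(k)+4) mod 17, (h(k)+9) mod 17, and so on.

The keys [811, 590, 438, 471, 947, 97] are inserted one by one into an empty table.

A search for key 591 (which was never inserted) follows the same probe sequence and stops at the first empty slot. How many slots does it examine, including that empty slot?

811: h=12 → slot 12
590: h=12, probe 12,13 → slot 13
438: h=13, probe 13,14 → slot 14
471: h=12, probe 12,13,16 → slot 16
947: h=12, probe 12,13,16,4 → slot 4
97: h=12, probe 12,13,16,4,11 → slot 11
Table: [-, -, -, -, 947, -, -, -, -, -, -, 97, 811, 590, 438, -, 471]
Lookup 591: h=13, probe 13,14,0 → slot 0 empty, not found.

3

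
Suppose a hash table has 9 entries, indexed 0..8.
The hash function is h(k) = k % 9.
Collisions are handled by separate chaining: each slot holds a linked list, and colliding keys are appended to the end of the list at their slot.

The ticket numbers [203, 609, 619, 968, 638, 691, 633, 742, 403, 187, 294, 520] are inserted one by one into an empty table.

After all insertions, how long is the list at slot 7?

203 -> bucket 5
609 -> bucket 6
619 -> bucket 7
968 -> bucket 5 (collision)
638 -> bucket 8
691 -> bucket 7 (collision)
633 -> bucket 3
742 -> bucket 4
403 -> bucket 7 (collision)
187 -> bucket 7 (collision)
294 -> bucket 6 (collision)
520 -> bucket 7 (collision)
Final buckets:
0: ∅
1: ∅
2: ∅
3: 633
4: 742
5: 203 -> 968
6: 609 -> 294
7: 619 -> 691 -> 403 -> 187 -> 520
8: 638

5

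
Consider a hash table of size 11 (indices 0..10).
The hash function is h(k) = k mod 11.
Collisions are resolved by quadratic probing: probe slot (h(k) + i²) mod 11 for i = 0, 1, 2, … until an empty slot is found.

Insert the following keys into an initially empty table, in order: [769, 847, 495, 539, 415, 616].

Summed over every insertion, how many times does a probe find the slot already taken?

6

769 hashes to 10; slot 10 is free -> place at 10.
847 hashes to 0; slot 0 is free -> place at 0.
495 hashes to 0; 0 taken -> place at 1.
539 hashes to 0; 0,1 taken -> place at 4.
415 hashes to 8; slot 8 is free -> place at 8.
616 hashes to 0; 0,1,4 taken -> place at 9.
Table: [847, 495, —, —, 539, —, —, —, 415, 616, 769]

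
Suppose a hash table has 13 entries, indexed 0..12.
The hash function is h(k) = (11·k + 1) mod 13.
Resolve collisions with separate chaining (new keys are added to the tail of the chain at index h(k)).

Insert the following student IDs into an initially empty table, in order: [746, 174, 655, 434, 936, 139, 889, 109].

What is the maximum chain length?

Insert 746: h=4, bucket 4 empty -> new chain.
Insert 174: h=4, bucket 4 nonempty -> append to chain.
Insert 655: h=4, bucket 4 nonempty -> append to chain.
Insert 434: h=4, bucket 4 nonempty -> append to chain.
Insert 936: h=1, bucket 1 empty -> new chain.
Insert 139: h=9, bucket 9 empty -> new chain.
Insert 889: h=4, bucket 4 nonempty -> append to chain.
Insert 109: h=4, bucket 4 nonempty -> append to chain.
Final buckets:
0: —
1: 936
2: —
3: —
4: 746 -> 174 -> 655 -> 434 -> 889 -> 109
5: —
6: —
7: —
8: —
9: 139
10: —
11: —
12: —

6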